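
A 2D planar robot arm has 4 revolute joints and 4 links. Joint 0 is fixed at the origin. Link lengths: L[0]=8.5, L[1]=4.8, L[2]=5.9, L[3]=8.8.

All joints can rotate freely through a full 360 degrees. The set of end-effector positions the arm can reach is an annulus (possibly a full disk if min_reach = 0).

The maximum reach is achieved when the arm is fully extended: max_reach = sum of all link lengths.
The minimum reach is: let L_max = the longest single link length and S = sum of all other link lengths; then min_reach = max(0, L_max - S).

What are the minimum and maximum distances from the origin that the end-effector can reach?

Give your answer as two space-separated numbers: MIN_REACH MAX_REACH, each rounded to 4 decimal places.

Answer: 0.0000 28.0000

Derivation:
Link lengths: [8.5, 4.8, 5.9, 8.8]
max_reach = 8.5 + 4.8 + 5.9 + 8.8 = 28
L_max = max([8.5, 4.8, 5.9, 8.8]) = 8.8
S (sum of others) = 28 - 8.8 = 19.2
min_reach = max(0, 8.8 - 19.2) = max(0, -10.4) = 0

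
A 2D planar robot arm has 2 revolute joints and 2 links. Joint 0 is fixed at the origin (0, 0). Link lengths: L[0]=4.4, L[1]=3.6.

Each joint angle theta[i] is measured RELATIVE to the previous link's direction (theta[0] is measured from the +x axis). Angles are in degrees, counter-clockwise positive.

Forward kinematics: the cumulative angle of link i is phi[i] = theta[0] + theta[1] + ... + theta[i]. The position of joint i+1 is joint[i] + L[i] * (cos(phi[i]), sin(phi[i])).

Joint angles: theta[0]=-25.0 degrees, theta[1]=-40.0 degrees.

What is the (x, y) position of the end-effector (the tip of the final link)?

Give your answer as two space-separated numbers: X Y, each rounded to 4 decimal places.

joint[0] = (0.0000, 0.0000)  (base)
link 0: phi[0] = -25 = -25 deg
  cos(-25 deg) = 0.9063, sin(-25 deg) = -0.4226
  joint[1] = (0.0000, 0.0000) + 4.4 * (0.9063, -0.4226) = (0.0000 + 3.9878, 0.0000 + -1.8595) = (3.9878, -1.8595)
link 1: phi[1] = -25 + -40 = -65 deg
  cos(-65 deg) = 0.4226, sin(-65 deg) = -0.9063
  joint[2] = (3.9878, -1.8595) + 3.6 * (0.4226, -0.9063) = (3.9878 + 1.5214, -1.8595 + -3.2627) = (5.5092, -5.1222)
End effector: (5.5092, -5.1222)

Answer: 5.5092 -5.1222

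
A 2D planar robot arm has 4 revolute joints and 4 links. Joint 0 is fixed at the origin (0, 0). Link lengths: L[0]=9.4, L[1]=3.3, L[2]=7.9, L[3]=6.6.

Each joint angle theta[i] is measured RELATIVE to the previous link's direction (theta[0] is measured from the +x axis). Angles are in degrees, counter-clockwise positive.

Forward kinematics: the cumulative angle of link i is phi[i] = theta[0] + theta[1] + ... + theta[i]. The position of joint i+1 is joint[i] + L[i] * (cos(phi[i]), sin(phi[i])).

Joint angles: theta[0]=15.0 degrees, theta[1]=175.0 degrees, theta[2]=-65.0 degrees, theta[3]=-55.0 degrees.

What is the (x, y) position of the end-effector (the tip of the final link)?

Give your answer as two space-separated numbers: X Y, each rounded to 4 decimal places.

joint[0] = (0.0000, 0.0000)  (base)
link 0: phi[0] = 15 = 15 deg
  cos(15 deg) = 0.9659, sin(15 deg) = 0.2588
  joint[1] = (0.0000, 0.0000) + 9.4 * (0.9659, 0.2588) = (0.0000 + 9.0797, 0.0000 + 2.4329) = (9.0797, 2.4329)
link 1: phi[1] = 15 + 175 = 190 deg
  cos(190 deg) = -0.9848, sin(190 deg) = -0.1736
  joint[2] = (9.0797, 2.4329) + 3.3 * (-0.9848, -0.1736) = (9.0797 + -3.2499, 2.4329 + -0.5730) = (5.8298, 1.8599)
link 2: phi[2] = 15 + 175 + -65 = 125 deg
  cos(125 deg) = -0.5736, sin(125 deg) = 0.8192
  joint[3] = (5.8298, 1.8599) + 7.9 * (-0.5736, 0.8192) = (5.8298 + -4.5313, 1.8599 + 6.4713) = (1.2986, 8.3312)
link 3: phi[3] = 15 + 175 + -65 + -55 = 70 deg
  cos(70 deg) = 0.3420, sin(70 deg) = 0.9397
  joint[4] = (1.2986, 8.3312) + 6.6 * (0.3420, 0.9397) = (1.2986 + 2.2573, 8.3312 + 6.2020) = (3.5559, 14.5331)
End effector: (3.5559, 14.5331)

Answer: 3.5559 14.5331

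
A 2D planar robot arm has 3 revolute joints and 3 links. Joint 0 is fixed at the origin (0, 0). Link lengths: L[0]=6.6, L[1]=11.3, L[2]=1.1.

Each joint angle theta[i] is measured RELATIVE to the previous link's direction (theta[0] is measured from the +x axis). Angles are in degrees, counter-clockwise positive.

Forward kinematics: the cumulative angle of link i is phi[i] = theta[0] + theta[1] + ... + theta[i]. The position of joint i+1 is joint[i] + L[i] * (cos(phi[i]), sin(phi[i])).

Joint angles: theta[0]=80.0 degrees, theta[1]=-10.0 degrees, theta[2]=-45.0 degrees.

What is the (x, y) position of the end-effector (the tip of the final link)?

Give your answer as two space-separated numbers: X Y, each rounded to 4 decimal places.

joint[0] = (0.0000, 0.0000)  (base)
link 0: phi[0] = 80 = 80 deg
  cos(80 deg) = 0.1736, sin(80 deg) = 0.9848
  joint[1] = (0.0000, 0.0000) + 6.6 * (0.1736, 0.9848) = (0.0000 + 1.1461, 0.0000 + 6.4997) = (1.1461, 6.4997)
link 1: phi[1] = 80 + -10 = 70 deg
  cos(70 deg) = 0.3420, sin(70 deg) = 0.9397
  joint[2] = (1.1461, 6.4997) + 11.3 * (0.3420, 0.9397) = (1.1461 + 3.8648, 6.4997 + 10.6185) = (5.0109, 17.1183)
link 2: phi[2] = 80 + -10 + -45 = 25 deg
  cos(25 deg) = 0.9063, sin(25 deg) = 0.4226
  joint[3] = (5.0109, 17.1183) + 1.1 * (0.9063, 0.4226) = (5.0109 + 0.9969, 17.1183 + 0.4649) = (6.0078, 17.5831)
End effector: (6.0078, 17.5831)

Answer: 6.0078 17.5831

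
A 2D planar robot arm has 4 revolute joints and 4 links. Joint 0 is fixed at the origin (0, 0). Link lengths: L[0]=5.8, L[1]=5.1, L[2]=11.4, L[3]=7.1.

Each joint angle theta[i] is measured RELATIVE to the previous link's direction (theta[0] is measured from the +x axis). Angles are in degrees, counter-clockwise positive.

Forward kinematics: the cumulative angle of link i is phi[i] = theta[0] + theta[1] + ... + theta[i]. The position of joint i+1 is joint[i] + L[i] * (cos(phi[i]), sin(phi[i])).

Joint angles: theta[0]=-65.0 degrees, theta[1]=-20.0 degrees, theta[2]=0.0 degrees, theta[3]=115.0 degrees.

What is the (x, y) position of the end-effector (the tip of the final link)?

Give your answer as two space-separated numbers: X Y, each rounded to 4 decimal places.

joint[0] = (0.0000, 0.0000)  (base)
link 0: phi[0] = -65 = -65 deg
  cos(-65 deg) = 0.4226, sin(-65 deg) = -0.9063
  joint[1] = (0.0000, 0.0000) + 5.8 * (0.4226, -0.9063) = (0.0000 + 2.4512, 0.0000 + -5.2566) = (2.4512, -5.2566)
link 1: phi[1] = -65 + -20 = -85 deg
  cos(-85 deg) = 0.0872, sin(-85 deg) = -0.9962
  joint[2] = (2.4512, -5.2566) + 5.1 * (0.0872, -0.9962) = (2.4512 + 0.4445, -5.2566 + -5.0806) = (2.8957, -10.3372)
link 2: phi[2] = -65 + -20 + 0 = -85 deg
  cos(-85 deg) = 0.0872, sin(-85 deg) = -0.9962
  joint[3] = (2.8957, -10.3372) + 11.4 * (0.0872, -0.9962) = (2.8957 + 0.9936, -10.3372 + -11.3566) = (3.8893, -21.6938)
link 3: phi[3] = -65 + -20 + 0 + 115 = 30 deg
  cos(30 deg) = 0.8660, sin(30 deg) = 0.5000
  joint[4] = (3.8893, -21.6938) + 7.1 * (0.8660, 0.5000) = (3.8893 + 6.1488, -21.6938 + 3.5500) = (10.0380, -18.1438)
End effector: (10.0380, -18.1438)

Answer: 10.0380 -18.1438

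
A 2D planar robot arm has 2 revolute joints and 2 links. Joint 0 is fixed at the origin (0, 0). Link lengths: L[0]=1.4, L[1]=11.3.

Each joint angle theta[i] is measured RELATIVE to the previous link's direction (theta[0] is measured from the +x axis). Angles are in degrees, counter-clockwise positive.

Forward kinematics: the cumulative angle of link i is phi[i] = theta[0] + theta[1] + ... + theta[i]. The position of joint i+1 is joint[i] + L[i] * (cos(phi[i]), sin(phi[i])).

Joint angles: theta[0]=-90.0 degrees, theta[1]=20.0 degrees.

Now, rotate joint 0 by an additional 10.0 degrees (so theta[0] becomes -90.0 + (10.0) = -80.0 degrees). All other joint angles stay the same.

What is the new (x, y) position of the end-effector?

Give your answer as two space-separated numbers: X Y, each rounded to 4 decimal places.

joint[0] = (0.0000, 0.0000)  (base)
link 0: phi[0] = -80 = -80 deg
  cos(-80 deg) = 0.1736, sin(-80 deg) = -0.9848
  joint[1] = (0.0000, 0.0000) + 1.4 * (0.1736, -0.9848) = (0.0000 + 0.2431, 0.0000 + -1.3787) = (0.2431, -1.3787)
link 1: phi[1] = -80 + 20 = -60 deg
  cos(-60 deg) = 0.5000, sin(-60 deg) = -0.8660
  joint[2] = (0.2431, -1.3787) + 11.3 * (0.5000, -0.8660) = (0.2431 + 5.6500, -1.3787 + -9.7861) = (5.8931, -11.1648)
End effector: (5.8931, -11.1648)

Answer: 5.8931 -11.1648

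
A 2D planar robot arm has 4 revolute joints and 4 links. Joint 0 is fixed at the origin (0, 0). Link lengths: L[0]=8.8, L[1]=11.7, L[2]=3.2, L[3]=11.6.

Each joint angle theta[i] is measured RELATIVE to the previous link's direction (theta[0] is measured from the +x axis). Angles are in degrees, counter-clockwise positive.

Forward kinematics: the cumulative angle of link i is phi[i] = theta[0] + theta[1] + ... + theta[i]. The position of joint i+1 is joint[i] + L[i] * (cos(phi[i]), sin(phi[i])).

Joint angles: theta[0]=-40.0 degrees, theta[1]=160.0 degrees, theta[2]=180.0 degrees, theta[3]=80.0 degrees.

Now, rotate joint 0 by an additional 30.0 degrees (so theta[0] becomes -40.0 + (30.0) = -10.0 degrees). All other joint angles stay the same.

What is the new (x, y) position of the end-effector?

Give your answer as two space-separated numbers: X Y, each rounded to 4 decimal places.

joint[0] = (0.0000, 0.0000)  (base)
link 0: phi[0] = -10 = -10 deg
  cos(-10 deg) = 0.9848, sin(-10 deg) = -0.1736
  joint[1] = (0.0000, 0.0000) + 8.8 * (0.9848, -0.1736) = (0.0000 + 8.6663, 0.0000 + -1.5281) = (8.6663, -1.5281)
link 1: phi[1] = -10 + 160 = 150 deg
  cos(150 deg) = -0.8660, sin(150 deg) = 0.5000
  joint[2] = (8.6663, -1.5281) + 11.7 * (-0.8660, 0.5000) = (8.6663 + -10.1325, -1.5281 + 5.8500) = (-1.4662, 4.3219)
link 2: phi[2] = -10 + 160 + 180 = 330 deg
  cos(330 deg) = 0.8660, sin(330 deg) = -0.5000
  joint[3] = (-1.4662, 4.3219) + 3.2 * (0.8660, -0.5000) = (-1.4662 + 2.7713, 4.3219 + -1.6000) = (1.3051, 2.7219)
link 3: phi[3] = -10 + 160 + 180 + 80 = 410 deg
  cos(410 deg) = 0.6428, sin(410 deg) = 0.7660
  joint[4] = (1.3051, 2.7219) + 11.6 * (0.6428, 0.7660) = (1.3051 + 7.4563, 2.7219 + 8.8861) = (8.7614, 11.6080)
End effector: (8.7614, 11.6080)

Answer: 8.7614 11.6080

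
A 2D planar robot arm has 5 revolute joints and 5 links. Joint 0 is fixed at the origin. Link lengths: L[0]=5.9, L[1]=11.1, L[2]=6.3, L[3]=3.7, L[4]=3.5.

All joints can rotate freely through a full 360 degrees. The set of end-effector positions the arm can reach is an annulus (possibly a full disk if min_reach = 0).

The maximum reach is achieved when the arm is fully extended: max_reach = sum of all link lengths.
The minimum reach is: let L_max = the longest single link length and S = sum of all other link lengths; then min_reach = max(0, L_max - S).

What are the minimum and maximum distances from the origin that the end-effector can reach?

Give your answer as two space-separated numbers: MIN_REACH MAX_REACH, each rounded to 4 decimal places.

Link lengths: [5.9, 11.1, 6.3, 3.7, 3.5]
max_reach = 5.9 + 11.1 + 6.3 + 3.7 + 3.5 = 30.5
L_max = max([5.9, 11.1, 6.3, 3.7, 3.5]) = 11.1
S (sum of others) = 30.5 - 11.1 = 19.4
min_reach = max(0, 11.1 - 19.4) = max(0, -8.3) = 0

Answer: 0.0000 30.5000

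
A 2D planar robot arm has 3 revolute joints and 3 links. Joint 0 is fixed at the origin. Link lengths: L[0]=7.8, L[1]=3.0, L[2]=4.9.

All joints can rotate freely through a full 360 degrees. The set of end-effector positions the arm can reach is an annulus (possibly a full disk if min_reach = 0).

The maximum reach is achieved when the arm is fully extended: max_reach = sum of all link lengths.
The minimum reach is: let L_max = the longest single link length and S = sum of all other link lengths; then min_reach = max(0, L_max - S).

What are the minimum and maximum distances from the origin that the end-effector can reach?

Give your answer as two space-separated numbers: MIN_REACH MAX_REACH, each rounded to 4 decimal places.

Link lengths: [7.8, 3.0, 4.9]
max_reach = 7.8 + 3 + 4.9 = 15.7
L_max = max([7.8, 3.0, 4.9]) = 7.8
S (sum of others) = 15.7 - 7.8 = 7.9
min_reach = max(0, 7.8 - 7.9) = max(0, -0.1) = 0

Answer: 0.0000 15.7000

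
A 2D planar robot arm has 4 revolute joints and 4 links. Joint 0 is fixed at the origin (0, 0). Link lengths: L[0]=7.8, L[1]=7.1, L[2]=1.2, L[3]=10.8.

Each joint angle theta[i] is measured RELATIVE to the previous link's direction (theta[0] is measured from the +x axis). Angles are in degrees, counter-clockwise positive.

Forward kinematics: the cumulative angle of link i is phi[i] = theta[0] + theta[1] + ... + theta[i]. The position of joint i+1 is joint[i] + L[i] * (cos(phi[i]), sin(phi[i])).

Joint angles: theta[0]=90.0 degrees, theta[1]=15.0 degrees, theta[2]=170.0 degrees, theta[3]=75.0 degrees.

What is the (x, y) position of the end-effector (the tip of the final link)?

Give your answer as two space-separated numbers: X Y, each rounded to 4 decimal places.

joint[0] = (0.0000, 0.0000)  (base)
link 0: phi[0] = 90 = 90 deg
  cos(90 deg) = 0.0000, sin(90 deg) = 1.0000
  joint[1] = (0.0000, 0.0000) + 7.8 * (0.0000, 1.0000) = (0.0000 + 0.0000, 0.0000 + 7.8000) = (0.0000, 7.8000)
link 1: phi[1] = 90 + 15 = 105 deg
  cos(105 deg) = -0.2588, sin(105 deg) = 0.9659
  joint[2] = (0.0000, 7.8000) + 7.1 * (-0.2588, 0.9659) = (0.0000 + -1.8376, 7.8000 + 6.8581) = (-1.8376, 14.6581)
link 2: phi[2] = 90 + 15 + 170 = 275 deg
  cos(275 deg) = 0.0872, sin(275 deg) = -0.9962
  joint[3] = (-1.8376, 14.6581) + 1.2 * (0.0872, -0.9962) = (-1.8376 + 0.1046, 14.6581 + -1.1954) = (-1.7330, 13.4626)
link 3: phi[3] = 90 + 15 + 170 + 75 = 350 deg
  cos(350 deg) = 0.9848, sin(350 deg) = -0.1736
  joint[4] = (-1.7330, 13.4626) + 10.8 * (0.9848, -0.1736) = (-1.7330 + 10.6359, 13.4626 + -1.8754) = (8.9029, 11.5872)
End effector: (8.9029, 11.5872)

Answer: 8.9029 11.5872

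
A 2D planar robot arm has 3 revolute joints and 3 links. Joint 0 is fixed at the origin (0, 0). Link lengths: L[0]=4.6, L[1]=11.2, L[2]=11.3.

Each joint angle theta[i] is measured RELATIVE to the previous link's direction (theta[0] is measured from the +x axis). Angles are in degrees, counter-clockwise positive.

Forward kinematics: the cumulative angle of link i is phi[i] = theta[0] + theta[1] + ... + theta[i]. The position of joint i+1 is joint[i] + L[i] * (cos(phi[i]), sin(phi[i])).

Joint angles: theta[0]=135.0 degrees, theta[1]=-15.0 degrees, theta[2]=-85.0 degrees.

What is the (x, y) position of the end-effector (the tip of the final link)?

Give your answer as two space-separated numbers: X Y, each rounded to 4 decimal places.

Answer: 0.4037 19.4336

Derivation:
joint[0] = (0.0000, 0.0000)  (base)
link 0: phi[0] = 135 = 135 deg
  cos(135 deg) = -0.7071, sin(135 deg) = 0.7071
  joint[1] = (0.0000, 0.0000) + 4.6 * (-0.7071, 0.7071) = (0.0000 + -3.2527, 0.0000 + 3.2527) = (-3.2527, 3.2527)
link 1: phi[1] = 135 + -15 = 120 deg
  cos(120 deg) = -0.5000, sin(120 deg) = 0.8660
  joint[2] = (-3.2527, 3.2527) + 11.2 * (-0.5000, 0.8660) = (-3.2527 + -5.6000, 3.2527 + 9.6995) = (-8.8527, 12.9522)
link 2: phi[2] = 135 + -15 + -85 = 35 deg
  cos(35 deg) = 0.8192, sin(35 deg) = 0.5736
  joint[3] = (-8.8527, 12.9522) + 11.3 * (0.8192, 0.5736) = (-8.8527 + 9.2564, 12.9522 + 6.4814) = (0.4037, 19.4336)
End effector: (0.4037, 19.4336)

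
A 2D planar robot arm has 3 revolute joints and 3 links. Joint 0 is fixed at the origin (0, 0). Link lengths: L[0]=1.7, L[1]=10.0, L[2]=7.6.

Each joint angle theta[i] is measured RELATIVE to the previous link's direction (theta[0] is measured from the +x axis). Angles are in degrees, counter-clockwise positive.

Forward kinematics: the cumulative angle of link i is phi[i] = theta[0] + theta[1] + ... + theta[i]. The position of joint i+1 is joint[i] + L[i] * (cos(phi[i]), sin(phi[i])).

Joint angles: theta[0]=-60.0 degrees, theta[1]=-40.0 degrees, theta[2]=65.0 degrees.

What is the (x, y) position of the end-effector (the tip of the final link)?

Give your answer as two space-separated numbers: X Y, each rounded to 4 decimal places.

joint[0] = (0.0000, 0.0000)  (base)
link 0: phi[0] = -60 = -60 deg
  cos(-60 deg) = 0.5000, sin(-60 deg) = -0.8660
  joint[1] = (0.0000, 0.0000) + 1.7 * (0.5000, -0.8660) = (0.0000 + 0.8500, 0.0000 + -1.4722) = (0.8500, -1.4722)
link 1: phi[1] = -60 + -40 = -100 deg
  cos(-100 deg) = -0.1736, sin(-100 deg) = -0.9848
  joint[2] = (0.8500, -1.4722) + 10 * (-0.1736, -0.9848) = (0.8500 + -1.7365, -1.4722 + -9.8481) = (-0.8865, -11.3203)
link 2: phi[2] = -60 + -40 + 65 = -35 deg
  cos(-35 deg) = 0.8192, sin(-35 deg) = -0.5736
  joint[3] = (-0.8865, -11.3203) + 7.6 * (0.8192, -0.5736) = (-0.8865 + 6.2256, -11.3203 + -4.3592) = (5.3391, -15.6795)
End effector: (5.3391, -15.6795)

Answer: 5.3391 -15.6795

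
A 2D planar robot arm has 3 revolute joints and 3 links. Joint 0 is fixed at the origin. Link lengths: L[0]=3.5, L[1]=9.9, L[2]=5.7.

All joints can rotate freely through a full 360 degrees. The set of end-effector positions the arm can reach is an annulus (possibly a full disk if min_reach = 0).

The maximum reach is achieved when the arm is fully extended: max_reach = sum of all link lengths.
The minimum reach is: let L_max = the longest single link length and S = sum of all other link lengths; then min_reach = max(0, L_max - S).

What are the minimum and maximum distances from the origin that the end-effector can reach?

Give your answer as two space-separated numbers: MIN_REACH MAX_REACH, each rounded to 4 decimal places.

Link lengths: [3.5, 9.9, 5.7]
max_reach = 3.5 + 9.9 + 5.7 = 19.1
L_max = max([3.5, 9.9, 5.7]) = 9.9
S (sum of others) = 19.1 - 9.9 = 9.2
min_reach = max(0, 9.9 - 9.2) = max(0, 0.7) = 0.7

Answer: 0.7000 19.1000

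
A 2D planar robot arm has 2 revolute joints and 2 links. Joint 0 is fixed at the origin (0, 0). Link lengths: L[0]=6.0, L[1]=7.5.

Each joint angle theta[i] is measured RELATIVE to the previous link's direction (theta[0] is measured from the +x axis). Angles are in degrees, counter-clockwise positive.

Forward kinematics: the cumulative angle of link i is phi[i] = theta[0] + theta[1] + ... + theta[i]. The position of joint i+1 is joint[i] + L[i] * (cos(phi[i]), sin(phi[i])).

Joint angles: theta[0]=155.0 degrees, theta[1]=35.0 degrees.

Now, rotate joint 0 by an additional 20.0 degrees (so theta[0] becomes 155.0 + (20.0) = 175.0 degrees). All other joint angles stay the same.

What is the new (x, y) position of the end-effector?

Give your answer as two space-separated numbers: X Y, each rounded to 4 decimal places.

Answer: -12.4724 -3.2271

Derivation:
joint[0] = (0.0000, 0.0000)  (base)
link 0: phi[0] = 175 = 175 deg
  cos(175 deg) = -0.9962, sin(175 deg) = 0.0872
  joint[1] = (0.0000, 0.0000) + 6 * (-0.9962, 0.0872) = (0.0000 + -5.9772, 0.0000 + 0.5229) = (-5.9772, 0.5229)
link 1: phi[1] = 175 + 35 = 210 deg
  cos(210 deg) = -0.8660, sin(210 deg) = -0.5000
  joint[2] = (-5.9772, 0.5229) + 7.5 * (-0.8660, -0.5000) = (-5.9772 + -6.4952, 0.5229 + -3.7500) = (-12.4724, -3.2271)
End effector: (-12.4724, -3.2271)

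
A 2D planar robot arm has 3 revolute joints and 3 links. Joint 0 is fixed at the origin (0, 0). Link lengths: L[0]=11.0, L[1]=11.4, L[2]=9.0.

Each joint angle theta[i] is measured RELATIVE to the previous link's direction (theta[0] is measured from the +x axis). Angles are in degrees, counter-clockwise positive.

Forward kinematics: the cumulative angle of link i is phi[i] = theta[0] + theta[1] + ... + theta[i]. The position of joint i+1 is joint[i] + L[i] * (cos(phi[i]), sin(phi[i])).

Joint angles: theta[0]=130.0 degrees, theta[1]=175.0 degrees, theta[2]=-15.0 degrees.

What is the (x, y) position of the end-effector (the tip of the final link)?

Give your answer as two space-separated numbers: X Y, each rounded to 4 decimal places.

joint[0] = (0.0000, 0.0000)  (base)
link 0: phi[0] = 130 = 130 deg
  cos(130 deg) = -0.6428, sin(130 deg) = 0.7660
  joint[1] = (0.0000, 0.0000) + 11 * (-0.6428, 0.7660) = (0.0000 + -7.0707, 0.0000 + 8.4265) = (-7.0707, 8.4265)
link 1: phi[1] = 130 + 175 = 305 deg
  cos(305 deg) = 0.5736, sin(305 deg) = -0.8192
  joint[2] = (-7.0707, 8.4265) + 11.4 * (0.5736, -0.8192) = (-7.0707 + 6.5388, 8.4265 + -9.3383) = (-0.5319, -0.9118)
link 2: phi[2] = 130 + 175 + -15 = 290 deg
  cos(290 deg) = 0.3420, sin(290 deg) = -0.9397
  joint[3] = (-0.5319, -0.9118) + 9 * (0.3420, -0.9397) = (-0.5319 + 3.0782, -0.9118 + -8.4572) = (2.5463, -9.3691)
End effector: (2.5463, -9.3691)

Answer: 2.5463 -9.3691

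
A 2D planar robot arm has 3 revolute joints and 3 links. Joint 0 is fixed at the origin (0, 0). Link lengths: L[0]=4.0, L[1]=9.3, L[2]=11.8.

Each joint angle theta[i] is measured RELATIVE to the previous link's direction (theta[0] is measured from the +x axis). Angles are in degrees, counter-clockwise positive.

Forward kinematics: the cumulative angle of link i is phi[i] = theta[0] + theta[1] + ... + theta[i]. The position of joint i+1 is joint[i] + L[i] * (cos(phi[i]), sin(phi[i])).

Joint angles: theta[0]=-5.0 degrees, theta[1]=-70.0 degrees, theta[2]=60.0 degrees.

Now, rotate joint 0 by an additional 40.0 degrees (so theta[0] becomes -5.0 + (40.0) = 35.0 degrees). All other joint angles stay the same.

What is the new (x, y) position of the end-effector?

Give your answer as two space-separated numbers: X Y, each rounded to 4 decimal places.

Answer: 21.5892 1.9469

Derivation:
joint[0] = (0.0000, 0.0000)  (base)
link 0: phi[0] = 35 = 35 deg
  cos(35 deg) = 0.8192, sin(35 deg) = 0.5736
  joint[1] = (0.0000, 0.0000) + 4 * (0.8192, 0.5736) = (0.0000 + 3.2766, 0.0000 + 2.2943) = (3.2766, 2.2943)
link 1: phi[1] = 35 + -70 = -35 deg
  cos(-35 deg) = 0.8192, sin(-35 deg) = -0.5736
  joint[2] = (3.2766, 2.2943) + 9.3 * (0.8192, -0.5736) = (3.2766 + 7.6181, 2.2943 + -5.3343) = (10.8947, -3.0400)
link 2: phi[2] = 35 + -70 + 60 = 25 deg
  cos(25 deg) = 0.9063, sin(25 deg) = 0.4226
  joint[3] = (10.8947, -3.0400) + 11.8 * (0.9063, 0.4226) = (10.8947 + 10.6944, -3.0400 + 4.9869) = (21.5892, 1.9469)
End effector: (21.5892, 1.9469)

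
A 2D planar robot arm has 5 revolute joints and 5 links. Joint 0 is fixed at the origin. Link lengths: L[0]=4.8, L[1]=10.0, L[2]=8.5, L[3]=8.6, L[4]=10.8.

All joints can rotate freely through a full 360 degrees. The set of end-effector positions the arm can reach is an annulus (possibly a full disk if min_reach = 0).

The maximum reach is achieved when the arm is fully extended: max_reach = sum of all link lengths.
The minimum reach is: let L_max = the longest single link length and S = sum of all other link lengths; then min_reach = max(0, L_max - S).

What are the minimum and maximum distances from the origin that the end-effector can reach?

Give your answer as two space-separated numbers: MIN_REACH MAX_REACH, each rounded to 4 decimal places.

Answer: 0.0000 42.7000

Derivation:
Link lengths: [4.8, 10.0, 8.5, 8.6, 10.8]
max_reach = 4.8 + 10 + 8.5 + 8.6 + 10.8 = 42.7
L_max = max([4.8, 10.0, 8.5, 8.6, 10.8]) = 10.8
S (sum of others) = 42.7 - 10.8 = 31.9
min_reach = max(0, 10.8 - 31.9) = max(0, -21.1) = 0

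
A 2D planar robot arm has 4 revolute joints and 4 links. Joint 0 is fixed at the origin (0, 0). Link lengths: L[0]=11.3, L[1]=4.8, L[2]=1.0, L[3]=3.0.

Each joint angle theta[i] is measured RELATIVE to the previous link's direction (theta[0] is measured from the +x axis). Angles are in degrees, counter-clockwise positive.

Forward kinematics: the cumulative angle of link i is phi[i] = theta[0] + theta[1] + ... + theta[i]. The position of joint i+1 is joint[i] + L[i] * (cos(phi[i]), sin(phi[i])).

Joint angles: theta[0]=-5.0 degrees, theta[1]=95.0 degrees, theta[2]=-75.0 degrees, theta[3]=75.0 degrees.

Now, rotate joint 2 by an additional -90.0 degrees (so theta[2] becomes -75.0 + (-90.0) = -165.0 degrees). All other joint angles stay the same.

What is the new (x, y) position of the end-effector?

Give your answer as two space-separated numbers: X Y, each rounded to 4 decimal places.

Answer: 14.5158 2.8492

Derivation:
joint[0] = (0.0000, 0.0000)  (base)
link 0: phi[0] = -5 = -5 deg
  cos(-5 deg) = 0.9962, sin(-5 deg) = -0.0872
  joint[1] = (0.0000, 0.0000) + 11.3 * (0.9962, -0.0872) = (0.0000 + 11.2570, 0.0000 + -0.9849) = (11.2570, -0.9849)
link 1: phi[1] = -5 + 95 = 90 deg
  cos(90 deg) = 0.0000, sin(90 deg) = 1.0000
  joint[2] = (11.2570, -0.9849) + 4.8 * (0.0000, 1.0000) = (11.2570 + 0.0000, -0.9849 + 4.8000) = (11.2570, 3.8151)
link 2: phi[2] = -5 + 95 + -165 = -75 deg
  cos(-75 deg) = 0.2588, sin(-75 deg) = -0.9659
  joint[3] = (11.2570, 3.8151) + 1 * (0.2588, -0.9659) = (11.2570 + 0.2588, 3.8151 + -0.9659) = (11.5158, 2.8492)
link 3: phi[3] = -5 + 95 + -165 + 75 = 0 deg
  cos(0 deg) = 1.0000, sin(0 deg) = 0.0000
  joint[4] = (11.5158, 2.8492) + 3 * (1.0000, 0.0000) = (11.5158 + 3.0000, 2.8492 + 0.0000) = (14.5158, 2.8492)
End effector: (14.5158, 2.8492)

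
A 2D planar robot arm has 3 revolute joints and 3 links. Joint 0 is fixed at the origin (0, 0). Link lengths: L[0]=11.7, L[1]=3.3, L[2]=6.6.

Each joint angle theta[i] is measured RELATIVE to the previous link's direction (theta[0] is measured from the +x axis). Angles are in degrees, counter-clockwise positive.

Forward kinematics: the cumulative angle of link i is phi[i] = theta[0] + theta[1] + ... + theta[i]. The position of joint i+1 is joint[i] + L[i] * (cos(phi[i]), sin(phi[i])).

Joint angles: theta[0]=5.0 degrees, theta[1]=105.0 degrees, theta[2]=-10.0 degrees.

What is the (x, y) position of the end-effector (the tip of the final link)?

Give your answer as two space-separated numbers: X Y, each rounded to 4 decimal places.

joint[0] = (0.0000, 0.0000)  (base)
link 0: phi[0] = 5 = 5 deg
  cos(5 deg) = 0.9962, sin(5 deg) = 0.0872
  joint[1] = (0.0000, 0.0000) + 11.7 * (0.9962, 0.0872) = (0.0000 + 11.6555, 0.0000 + 1.0197) = (11.6555, 1.0197)
link 1: phi[1] = 5 + 105 = 110 deg
  cos(110 deg) = -0.3420, sin(110 deg) = 0.9397
  joint[2] = (11.6555, 1.0197) + 3.3 * (-0.3420, 0.9397) = (11.6555 + -1.1287, 1.0197 + 3.1010) = (10.5268, 4.1207)
link 2: phi[2] = 5 + 105 + -10 = 100 deg
  cos(100 deg) = -0.1736, sin(100 deg) = 0.9848
  joint[3] = (10.5268, 4.1207) + 6.6 * (-0.1736, 0.9848) = (10.5268 + -1.1461, 4.1207 + 6.4997) = (9.3807, 10.6204)
End effector: (9.3807, 10.6204)

Answer: 9.3807 10.6204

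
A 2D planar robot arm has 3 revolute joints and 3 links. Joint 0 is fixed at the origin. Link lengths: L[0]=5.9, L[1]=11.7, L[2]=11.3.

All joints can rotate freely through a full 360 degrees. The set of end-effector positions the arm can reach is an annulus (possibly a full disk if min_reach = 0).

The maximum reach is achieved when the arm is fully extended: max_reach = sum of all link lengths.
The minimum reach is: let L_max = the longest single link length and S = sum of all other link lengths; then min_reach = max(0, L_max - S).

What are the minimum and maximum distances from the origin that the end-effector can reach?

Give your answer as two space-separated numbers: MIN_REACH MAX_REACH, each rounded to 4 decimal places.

Answer: 0.0000 28.9000

Derivation:
Link lengths: [5.9, 11.7, 11.3]
max_reach = 5.9 + 11.7 + 11.3 = 28.9
L_max = max([5.9, 11.7, 11.3]) = 11.7
S (sum of others) = 28.9 - 11.7 = 17.2
min_reach = max(0, 11.7 - 17.2) = max(0, -5.5) = 0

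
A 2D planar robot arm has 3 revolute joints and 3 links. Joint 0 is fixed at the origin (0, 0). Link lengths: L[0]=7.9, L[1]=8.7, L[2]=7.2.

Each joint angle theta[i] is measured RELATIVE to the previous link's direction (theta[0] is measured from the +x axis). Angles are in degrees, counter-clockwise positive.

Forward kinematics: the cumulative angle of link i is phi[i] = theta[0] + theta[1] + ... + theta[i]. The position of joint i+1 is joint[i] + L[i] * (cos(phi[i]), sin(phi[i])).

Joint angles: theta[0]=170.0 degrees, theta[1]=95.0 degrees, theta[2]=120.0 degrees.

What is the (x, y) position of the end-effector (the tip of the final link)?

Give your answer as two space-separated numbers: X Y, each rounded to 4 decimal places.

joint[0] = (0.0000, 0.0000)  (base)
link 0: phi[0] = 170 = 170 deg
  cos(170 deg) = -0.9848, sin(170 deg) = 0.1736
  joint[1] = (0.0000, 0.0000) + 7.9 * (-0.9848, 0.1736) = (0.0000 + -7.7800, 0.0000 + 1.3718) = (-7.7800, 1.3718)
link 1: phi[1] = 170 + 95 = 265 deg
  cos(265 deg) = -0.0872, sin(265 deg) = -0.9962
  joint[2] = (-7.7800, 1.3718) + 8.7 * (-0.0872, -0.9962) = (-7.7800 + -0.7583, 1.3718 + -8.6669) = (-8.5382, -7.2951)
link 2: phi[2] = 170 + 95 + 120 = 385 deg
  cos(385 deg) = 0.9063, sin(385 deg) = 0.4226
  joint[3] = (-8.5382, -7.2951) + 7.2 * (0.9063, 0.4226) = (-8.5382 + 6.5254, -7.2951 + 3.0429) = (-2.0128, -4.2522)
End effector: (-2.0128, -4.2522)

Answer: -2.0128 -4.2522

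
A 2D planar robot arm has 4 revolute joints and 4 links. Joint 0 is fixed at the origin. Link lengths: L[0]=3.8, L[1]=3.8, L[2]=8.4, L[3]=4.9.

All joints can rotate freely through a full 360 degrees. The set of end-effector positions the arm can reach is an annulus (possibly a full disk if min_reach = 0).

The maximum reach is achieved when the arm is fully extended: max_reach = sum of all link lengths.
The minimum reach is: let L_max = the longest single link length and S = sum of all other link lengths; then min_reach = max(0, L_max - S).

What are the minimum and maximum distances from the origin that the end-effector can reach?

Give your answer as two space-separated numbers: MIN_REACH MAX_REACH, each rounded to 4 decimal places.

Answer: 0.0000 20.9000

Derivation:
Link lengths: [3.8, 3.8, 8.4, 4.9]
max_reach = 3.8 + 3.8 + 8.4 + 4.9 = 20.9
L_max = max([3.8, 3.8, 8.4, 4.9]) = 8.4
S (sum of others) = 20.9 - 8.4 = 12.5
min_reach = max(0, 8.4 - 12.5) = max(0, -4.1) = 0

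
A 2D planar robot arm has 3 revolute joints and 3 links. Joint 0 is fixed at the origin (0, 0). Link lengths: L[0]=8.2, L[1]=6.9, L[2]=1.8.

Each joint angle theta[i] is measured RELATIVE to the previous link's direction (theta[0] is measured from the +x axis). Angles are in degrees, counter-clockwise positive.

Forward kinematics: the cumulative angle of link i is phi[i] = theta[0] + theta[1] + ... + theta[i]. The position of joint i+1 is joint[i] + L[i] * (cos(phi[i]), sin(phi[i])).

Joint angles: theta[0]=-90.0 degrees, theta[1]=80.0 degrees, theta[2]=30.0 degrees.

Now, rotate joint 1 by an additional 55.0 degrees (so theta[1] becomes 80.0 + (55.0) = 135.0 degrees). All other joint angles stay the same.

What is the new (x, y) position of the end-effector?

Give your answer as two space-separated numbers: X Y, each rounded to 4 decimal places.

Answer: 5.3449 -1.5823

Derivation:
joint[0] = (0.0000, 0.0000)  (base)
link 0: phi[0] = -90 = -90 deg
  cos(-90 deg) = 0.0000, sin(-90 deg) = -1.0000
  joint[1] = (0.0000, 0.0000) + 8.2 * (0.0000, -1.0000) = (0.0000 + 0.0000, 0.0000 + -8.2000) = (0.0000, -8.2000)
link 1: phi[1] = -90 + 135 = 45 deg
  cos(45 deg) = 0.7071, sin(45 deg) = 0.7071
  joint[2] = (0.0000, -8.2000) + 6.9 * (0.7071, 0.7071) = (0.0000 + 4.8790, -8.2000 + 4.8790) = (4.8790, -3.3210)
link 2: phi[2] = -90 + 135 + 30 = 75 deg
  cos(75 deg) = 0.2588, sin(75 deg) = 0.9659
  joint[3] = (4.8790, -3.3210) + 1.8 * (0.2588, 0.9659) = (4.8790 + 0.4659, -3.3210 + 1.7387) = (5.3449, -1.5823)
End effector: (5.3449, -1.5823)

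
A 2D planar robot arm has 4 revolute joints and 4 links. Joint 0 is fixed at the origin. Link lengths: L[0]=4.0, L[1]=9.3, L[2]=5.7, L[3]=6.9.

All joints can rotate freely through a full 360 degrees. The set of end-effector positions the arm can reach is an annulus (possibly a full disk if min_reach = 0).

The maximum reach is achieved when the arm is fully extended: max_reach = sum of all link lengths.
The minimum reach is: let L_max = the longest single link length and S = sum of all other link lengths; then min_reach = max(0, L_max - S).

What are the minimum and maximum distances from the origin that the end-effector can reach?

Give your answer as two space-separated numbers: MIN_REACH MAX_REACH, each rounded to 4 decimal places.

Link lengths: [4.0, 9.3, 5.7, 6.9]
max_reach = 4 + 9.3 + 5.7 + 6.9 = 25.9
L_max = max([4.0, 9.3, 5.7, 6.9]) = 9.3
S (sum of others) = 25.9 - 9.3 = 16.6
min_reach = max(0, 9.3 - 16.6) = max(0, -7.3) = 0

Answer: 0.0000 25.9000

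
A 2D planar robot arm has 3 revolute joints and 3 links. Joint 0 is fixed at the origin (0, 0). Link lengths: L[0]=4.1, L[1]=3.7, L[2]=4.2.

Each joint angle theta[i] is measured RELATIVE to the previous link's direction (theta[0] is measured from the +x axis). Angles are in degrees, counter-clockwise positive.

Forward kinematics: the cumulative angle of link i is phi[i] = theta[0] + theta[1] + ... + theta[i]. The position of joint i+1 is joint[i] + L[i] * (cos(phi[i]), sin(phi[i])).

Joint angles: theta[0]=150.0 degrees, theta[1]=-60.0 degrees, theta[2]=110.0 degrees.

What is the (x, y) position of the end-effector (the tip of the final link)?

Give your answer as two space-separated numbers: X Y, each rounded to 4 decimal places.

joint[0] = (0.0000, 0.0000)  (base)
link 0: phi[0] = 150 = 150 deg
  cos(150 deg) = -0.8660, sin(150 deg) = 0.5000
  joint[1] = (0.0000, 0.0000) + 4.1 * (-0.8660, 0.5000) = (0.0000 + -3.5507, 0.0000 + 2.0500) = (-3.5507, 2.0500)
link 1: phi[1] = 150 + -60 = 90 deg
  cos(90 deg) = 0.0000, sin(90 deg) = 1.0000
  joint[2] = (-3.5507, 2.0500) + 3.7 * (0.0000, 1.0000) = (-3.5507 + 0.0000, 2.0500 + 3.7000) = (-3.5507, 5.7500)
link 2: phi[2] = 150 + -60 + 110 = 200 deg
  cos(200 deg) = -0.9397, sin(200 deg) = -0.3420
  joint[3] = (-3.5507, 5.7500) + 4.2 * (-0.9397, -0.3420) = (-3.5507 + -3.9467, 5.7500 + -1.4365) = (-7.4974, 4.3135)
End effector: (-7.4974, 4.3135)

Answer: -7.4974 4.3135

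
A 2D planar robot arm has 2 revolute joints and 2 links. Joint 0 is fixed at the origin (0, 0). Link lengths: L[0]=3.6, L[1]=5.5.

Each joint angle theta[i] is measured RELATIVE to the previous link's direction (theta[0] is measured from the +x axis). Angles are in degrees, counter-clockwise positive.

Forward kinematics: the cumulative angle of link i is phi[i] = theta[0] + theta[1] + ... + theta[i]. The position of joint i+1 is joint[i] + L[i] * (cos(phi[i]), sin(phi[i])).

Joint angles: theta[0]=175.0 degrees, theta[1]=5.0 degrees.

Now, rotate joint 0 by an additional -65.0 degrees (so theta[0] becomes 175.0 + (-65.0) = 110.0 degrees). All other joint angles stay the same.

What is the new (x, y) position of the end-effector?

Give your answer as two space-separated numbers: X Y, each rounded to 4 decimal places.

Answer: -3.5557 8.3676

Derivation:
joint[0] = (0.0000, 0.0000)  (base)
link 0: phi[0] = 110 = 110 deg
  cos(110 deg) = -0.3420, sin(110 deg) = 0.9397
  joint[1] = (0.0000, 0.0000) + 3.6 * (-0.3420, 0.9397) = (0.0000 + -1.2313, 0.0000 + 3.3829) = (-1.2313, 3.3829)
link 1: phi[1] = 110 + 5 = 115 deg
  cos(115 deg) = -0.4226, sin(115 deg) = 0.9063
  joint[2] = (-1.2313, 3.3829) + 5.5 * (-0.4226, 0.9063) = (-1.2313 + -2.3244, 3.3829 + 4.9847) = (-3.5557, 8.3676)
End effector: (-3.5557, 8.3676)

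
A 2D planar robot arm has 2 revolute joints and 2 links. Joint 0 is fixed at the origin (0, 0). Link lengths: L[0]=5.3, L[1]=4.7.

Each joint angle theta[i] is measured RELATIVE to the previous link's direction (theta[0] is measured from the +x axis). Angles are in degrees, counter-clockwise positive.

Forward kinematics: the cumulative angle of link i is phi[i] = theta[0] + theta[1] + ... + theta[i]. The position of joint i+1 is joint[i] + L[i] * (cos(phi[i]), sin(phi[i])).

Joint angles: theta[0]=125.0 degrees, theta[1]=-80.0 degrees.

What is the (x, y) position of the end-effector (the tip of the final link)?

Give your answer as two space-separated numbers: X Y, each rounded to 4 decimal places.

joint[0] = (0.0000, 0.0000)  (base)
link 0: phi[0] = 125 = 125 deg
  cos(125 deg) = -0.5736, sin(125 deg) = 0.8192
  joint[1] = (0.0000, 0.0000) + 5.3 * (-0.5736, 0.8192) = (0.0000 + -3.0400, 0.0000 + 4.3415) = (-3.0400, 4.3415)
link 1: phi[1] = 125 + -80 = 45 deg
  cos(45 deg) = 0.7071, sin(45 deg) = 0.7071
  joint[2] = (-3.0400, 4.3415) + 4.7 * (0.7071, 0.7071) = (-3.0400 + 3.3234, 4.3415 + 3.3234) = (0.2834, 7.6649)
End effector: (0.2834, 7.6649)

Answer: 0.2834 7.6649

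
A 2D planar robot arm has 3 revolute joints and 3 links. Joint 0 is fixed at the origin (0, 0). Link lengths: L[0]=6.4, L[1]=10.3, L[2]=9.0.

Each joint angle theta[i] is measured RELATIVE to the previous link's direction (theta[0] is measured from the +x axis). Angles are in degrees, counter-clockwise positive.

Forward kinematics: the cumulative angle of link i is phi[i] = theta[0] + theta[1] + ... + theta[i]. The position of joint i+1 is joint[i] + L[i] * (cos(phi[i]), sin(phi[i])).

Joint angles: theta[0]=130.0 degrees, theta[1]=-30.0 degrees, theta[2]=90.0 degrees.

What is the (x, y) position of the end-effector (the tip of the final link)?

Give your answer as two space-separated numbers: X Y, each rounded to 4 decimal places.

joint[0] = (0.0000, 0.0000)  (base)
link 0: phi[0] = 130 = 130 deg
  cos(130 deg) = -0.6428, sin(130 deg) = 0.7660
  joint[1] = (0.0000, 0.0000) + 6.4 * (-0.6428, 0.7660) = (0.0000 + -4.1138, 0.0000 + 4.9027) = (-4.1138, 4.9027)
link 1: phi[1] = 130 + -30 = 100 deg
  cos(100 deg) = -0.1736, sin(100 deg) = 0.9848
  joint[2] = (-4.1138, 4.9027) + 10.3 * (-0.1736, 0.9848) = (-4.1138 + -1.7886, 4.9027 + 10.1435) = (-5.9024, 15.0462)
link 2: phi[2] = 130 + -30 + 90 = 190 deg
  cos(190 deg) = -0.9848, sin(190 deg) = -0.1736
  joint[3] = (-5.9024, 15.0462) + 9 * (-0.9848, -0.1736) = (-5.9024 + -8.8633, 15.0462 + -1.5628) = (-14.7657, 13.4834)
End effector: (-14.7657, 13.4834)

Answer: -14.7657 13.4834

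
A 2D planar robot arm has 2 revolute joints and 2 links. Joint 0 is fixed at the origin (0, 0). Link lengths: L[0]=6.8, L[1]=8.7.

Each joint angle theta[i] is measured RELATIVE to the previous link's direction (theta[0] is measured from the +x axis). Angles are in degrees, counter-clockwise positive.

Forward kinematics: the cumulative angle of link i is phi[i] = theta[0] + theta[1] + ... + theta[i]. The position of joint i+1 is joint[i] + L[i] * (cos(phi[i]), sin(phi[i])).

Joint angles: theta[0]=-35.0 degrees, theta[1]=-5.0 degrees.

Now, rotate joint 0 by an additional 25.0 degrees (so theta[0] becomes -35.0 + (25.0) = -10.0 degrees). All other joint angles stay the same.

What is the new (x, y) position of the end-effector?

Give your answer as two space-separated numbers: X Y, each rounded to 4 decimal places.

joint[0] = (0.0000, 0.0000)  (base)
link 0: phi[0] = -10 = -10 deg
  cos(-10 deg) = 0.9848, sin(-10 deg) = -0.1736
  joint[1] = (0.0000, 0.0000) + 6.8 * (0.9848, -0.1736) = (0.0000 + 6.6967, 0.0000 + -1.1808) = (6.6967, -1.1808)
link 1: phi[1] = -10 + -5 = -15 deg
  cos(-15 deg) = 0.9659, sin(-15 deg) = -0.2588
  joint[2] = (6.6967, -1.1808) + 8.7 * (0.9659, -0.2588) = (6.6967 + 8.4036, -1.1808 + -2.2517) = (15.1002, -3.4325)
End effector: (15.1002, -3.4325)

Answer: 15.1002 -3.4325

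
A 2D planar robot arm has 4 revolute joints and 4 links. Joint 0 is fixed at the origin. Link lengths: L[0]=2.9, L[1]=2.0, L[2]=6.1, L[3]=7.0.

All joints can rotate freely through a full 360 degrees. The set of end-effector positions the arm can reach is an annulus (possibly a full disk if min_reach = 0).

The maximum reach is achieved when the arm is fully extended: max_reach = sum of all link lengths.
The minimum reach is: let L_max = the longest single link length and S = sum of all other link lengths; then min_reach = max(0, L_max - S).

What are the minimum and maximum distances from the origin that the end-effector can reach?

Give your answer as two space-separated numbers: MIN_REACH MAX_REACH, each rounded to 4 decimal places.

Answer: 0.0000 18.0000

Derivation:
Link lengths: [2.9, 2.0, 6.1, 7.0]
max_reach = 2.9 + 2 + 6.1 + 7 = 18
L_max = max([2.9, 2.0, 6.1, 7.0]) = 7
S (sum of others) = 18 - 7 = 11
min_reach = max(0, 7 - 11) = max(0, -4) = 0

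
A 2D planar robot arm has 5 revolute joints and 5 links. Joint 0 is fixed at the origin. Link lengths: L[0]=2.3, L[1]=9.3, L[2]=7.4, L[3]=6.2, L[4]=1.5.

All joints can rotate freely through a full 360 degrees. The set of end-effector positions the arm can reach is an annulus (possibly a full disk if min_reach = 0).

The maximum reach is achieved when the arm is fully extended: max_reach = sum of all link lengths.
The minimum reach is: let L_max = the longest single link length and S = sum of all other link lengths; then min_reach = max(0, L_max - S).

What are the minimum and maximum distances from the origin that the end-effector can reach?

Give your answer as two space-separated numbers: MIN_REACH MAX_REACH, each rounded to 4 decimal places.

Answer: 0.0000 26.7000

Derivation:
Link lengths: [2.3, 9.3, 7.4, 6.2, 1.5]
max_reach = 2.3 + 9.3 + 7.4 + 6.2 + 1.5 = 26.7
L_max = max([2.3, 9.3, 7.4, 6.2, 1.5]) = 9.3
S (sum of others) = 26.7 - 9.3 = 17.4
min_reach = max(0, 9.3 - 17.4) = max(0, -8.1) = 0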